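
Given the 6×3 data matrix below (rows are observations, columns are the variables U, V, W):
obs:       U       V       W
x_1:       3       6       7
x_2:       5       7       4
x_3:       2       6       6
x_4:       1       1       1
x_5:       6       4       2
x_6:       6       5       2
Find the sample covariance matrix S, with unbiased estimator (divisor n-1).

Step 1 — column means:
  mean(U) = (3 + 5 + 2 + 1 + 6 + 6) / 6 = 23/6 = 3.8333
  mean(V) = (6 + 7 + 6 + 1 + 4 + 5) / 6 = 29/6 = 4.8333
  mean(W) = (7 + 4 + 6 + 1 + 2 + 2) / 6 = 22/6 = 3.6667

Step 2 — sample covariance S[i,j] = (1/(n-1)) · Σ_k (x_{k,i} - mean_i) · (x_{k,j} - mean_j), with n-1 = 5.
  S[U,U] = ((-0.8333)·(-0.8333) + (1.1667)·(1.1667) + (-1.8333)·(-1.8333) + (-2.8333)·(-2.8333) + (2.1667)·(2.1667) + (2.1667)·(2.1667)) / 5 = 22.8333/5 = 4.5667
  S[U,V] = ((-0.8333)·(1.1667) + (1.1667)·(2.1667) + (-1.8333)·(1.1667) + (-2.8333)·(-3.8333) + (2.1667)·(-0.8333) + (2.1667)·(0.1667)) / 5 = 8.8333/5 = 1.7667
  S[U,W] = ((-0.8333)·(3.3333) + (1.1667)·(0.3333) + (-1.8333)·(2.3333) + (-2.8333)·(-2.6667) + (2.1667)·(-1.6667) + (2.1667)·(-1.6667)) / 5 = -6.3333/5 = -1.2667
  S[V,V] = ((1.1667)·(1.1667) + (2.1667)·(2.1667) + (1.1667)·(1.1667) + (-3.8333)·(-3.8333) + (-0.8333)·(-0.8333) + (0.1667)·(0.1667)) / 5 = 22.8333/5 = 4.5667
  S[V,W] = ((1.1667)·(3.3333) + (2.1667)·(0.3333) + (1.1667)·(2.3333) + (-3.8333)·(-2.6667) + (-0.8333)·(-1.6667) + (0.1667)·(-1.6667)) / 5 = 18.6667/5 = 3.7333
  S[W,W] = ((3.3333)·(3.3333) + (0.3333)·(0.3333) + (2.3333)·(2.3333) + (-2.6667)·(-2.6667) + (-1.6667)·(-1.6667) + (-1.6667)·(-1.6667)) / 5 = 29.3333/5 = 5.8667

S is symmetric (S[j,i] = S[i,j]). Assembling:

S = [[4.5667, 1.7667, -1.2667],
 [1.7667, 4.5667, 3.7333],
 [-1.2667, 3.7333, 5.8667]]


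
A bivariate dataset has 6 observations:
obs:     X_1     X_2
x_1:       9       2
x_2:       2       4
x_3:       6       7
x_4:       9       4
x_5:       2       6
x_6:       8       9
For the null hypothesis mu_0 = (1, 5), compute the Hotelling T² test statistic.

Step 1 — sample mean vector:
  mean(X_1) = (9 + 2 + 6 + 9 + 2 + 8) / 6 = 36/6 = 6
  mean(X_2) = (2 + 4 + 7 + 4 + 6 + 9) / 6 = 32/6 = 5.3333
  x̄ = (6, 5.3333),  deviation x̄ - mu_0 = (6, 5.3333) - (1, 5) = (5, 0.3333).

Step 2 — sample covariance matrix, S[i,j] = (1/(n-1)) · Σ_k (x_{k,i} - mean_i) · (x_{k,j} - mean_j), divisor n-1 = 5:
  S[X_1,X_1] = ((3)·(3) + (-4)·(-4) + (0)·(0) + (3)·(3) + (-4)·(-4) + (2)·(2)) / 5 = 54/5 = 10.8
  S[X_1,X_2] = ((3)·(-3.3333) + (-4)·(-1.3333) + (0)·(1.6667) + (3)·(-1.3333) + (-4)·(0.6667) + (2)·(3.6667)) / 5 = -4/5 = -0.8
  S[X_2,X_2] = ((-3.3333)·(-3.3333) + (-1.3333)·(-1.3333) + (1.6667)·(1.6667) + (-1.3333)·(-1.3333) + (0.6667)·(0.6667) + (3.6667)·(3.6667)) / 5 = 31.3333/5 = 6.2667
  S = [[10.8, -0.8],
 [-0.8, 6.2667]].

Step 3 — invert S. det(S) = 10.8·6.2667 - (-0.8)² = 67.04.
  S^{-1} = (1/det) · [[d, -b], [-b, a]] = [[0.0935, 0.0119],
 [0.0119, 0.1611]].

Step 4 — quadratic form (x̄ - mu_0)^T · S^{-1} · (x̄ - mu_0):
  S^{-1} · (x̄ - mu_0) = (0.4714, 0.1134),
  (x̄ - mu_0)^T · [...] = (5)·(0.4714) + (0.3333)·(0.1134) = 2.3946.

Step 5 — scale by n: T² = 6 · 2.3946 = 14.3675.

T² ≈ 14.3675


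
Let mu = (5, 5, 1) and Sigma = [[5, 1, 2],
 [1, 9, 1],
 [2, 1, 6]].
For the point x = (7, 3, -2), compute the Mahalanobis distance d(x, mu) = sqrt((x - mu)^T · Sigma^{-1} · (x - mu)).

Step 1 — centre the observation: (x - mu) = (2, -2, -3).

Step 2 — invert Sigma (cofactor / det for 3×3, or solve directly):
  Sigma^{-1} = [[0.2335, -0.0176, -0.0749],
 [-0.0176, 0.1145, -0.0132],
 [-0.0749, -0.0132, 0.1938]].

Step 3 — form the quadratic (x - mu)^T · Sigma^{-1} · (x - mu):
  Sigma^{-1} · (x - mu) = (0.7269, -0.2247, -0.7048).
  (x - mu)^T · [Sigma^{-1} · (x - mu)] = (2)·(0.7269) + (-2)·(-0.2247) + (-3)·(-0.7048) = 4.0176.

Step 4 — take square root: d = √(4.0176) ≈ 2.0044.

d(x, mu) = √(4.0176) ≈ 2.0044


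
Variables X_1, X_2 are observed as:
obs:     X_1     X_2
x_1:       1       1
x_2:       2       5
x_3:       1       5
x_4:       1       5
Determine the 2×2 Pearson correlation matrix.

Step 1 — column means:
  mean(X_1) = (1 + 2 + 1 + 1) / 4 = 5/4 = 1.25
  mean(X_2) = (1 + 5 + 5 + 5) / 4 = 16/4 = 4

Step 2 — sample variances and covariances s[i,j] = (1/(n-1)) · Σ_k (x_{k,i} - mean_i) · (x_{k,j} - mean_j), with n-1 = 3:
  s[X_1,X_1] = ((-0.25)·(-0.25) + (0.75)·(0.75) + (-0.25)·(-0.25) + (-0.25)·(-0.25)) / 3 = 0.75/3 = 0.25
  s[X_1,X_2] = ((-0.25)·(-3) + (0.75)·(1) + (-0.25)·(1) + (-0.25)·(1)) / 3 = 1/3 = 0.3333
  s[X_2,X_2] = ((-3)·(-3) + (1)·(1) + (1)·(1) + (1)·(1)) / 3 = 12/3 = 4
  Sample standard deviations s_i = √(s[i,i]):
  s(X_1) = √(0.25) = 0.5
  s(X_2) = √(4) = 2

Step 3 — r_{ij} = s_{ij} / (s_i · s_j):
  r[X_1,X_1] = 1 (diagonal).
  r[X_1,X_2] = 0.3333 / (0.5 · 2) = 0.3333 / 1 = 0.3333
  r[X_2,X_2] = 1 (diagonal).

R is symmetric with unit diagonal. Assembling:

R = [[1, 0.3333],
 [0.3333, 1]]


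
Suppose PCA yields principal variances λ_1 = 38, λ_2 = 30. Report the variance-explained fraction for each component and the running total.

Step 1 — total variance = trace(Sigma) = Σ λ_i = 38 + 30 = 68.

Step 2 — fraction explained by component i = λ_i / Σ λ:
  PC1: 38/68 = 0.5588
  PC2: 30/68 = 0.4412

Step 3 — cumulative fraction after k components = (λ_1 + ... + λ_k) / Σ λ:
  k = 1: 38/68 = 0.5588
  k = 2: (38 + 30)/68 = 68/68 = 1

Summary (fraction, with percent):

explained: PC1 0.5588 (55.88%), PC2 0.4412 (44.12%);  cumulative: 0.5588, 1


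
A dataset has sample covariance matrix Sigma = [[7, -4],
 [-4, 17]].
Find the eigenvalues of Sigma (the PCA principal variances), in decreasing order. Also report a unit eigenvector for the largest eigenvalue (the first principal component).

Step 1 — characteristic polynomial of 2×2 Sigma:
  det(Sigma - λI) = λ² - trace · λ + det = 0.
  trace = 7 + 17 = 24, det = 7·17 - (-4)² = 103.
Step 2 — discriminant:
  Δ = trace² - 4·det = 576 - 412 = 164.
Step 3 — eigenvalues:
  λ = (trace ± √Δ)/2 = (24 ± 12.8062)/2,
  λ_1 = 18.4031,  λ_2 = 5.5969.

Step 4 — unit eigenvector for λ_1: solve (Sigma - λ_1 I)v = 0. First row:
  (7 - 18.4031)·v_x + (-4)·v_y = 0, i.e. (-11.4031)·v_x + (-4)·v_y = 0,
  so v ∝ (b, λ_1 - a) = (-4, 11.4031); multiply by -1 so the first entry is positive: u = (4, -11.4031).
  ||u|| = √((4)² + (-11.4031)²) = √(146.0312) ≈ 12.0843,
  v_1 = u/||u|| ≈ (0.331, -0.9436) (||v_1|| = 1).

λ_1 = 18.4031,  λ_2 = 5.5969;  v_1 ≈ (0.331, -0.9436)


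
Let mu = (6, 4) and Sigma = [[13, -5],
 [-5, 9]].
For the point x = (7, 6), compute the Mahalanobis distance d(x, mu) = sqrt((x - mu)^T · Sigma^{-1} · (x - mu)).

Step 1 — centre the observation: (x - mu) = (1, 2).

Step 2 — invert Sigma. det(Sigma) = 13·9 - (-5)² = 92.
  Sigma^{-1} = (1/det) · [[d, -b], [-b, a]] = [[0.0978, 0.0543],
 [0.0543, 0.1413]].

Step 3 — form the quadratic (x - mu)^T · Sigma^{-1} · (x - mu):
  Sigma^{-1} · (x - mu) = (0.2065, 0.337).
  (x - mu)^T · [Sigma^{-1} · (x - mu)] = (1)·(0.2065) + (2)·(0.337) = 0.8804.

Step 4 — take square root: d = √(0.8804) ≈ 0.9383.

d(x, mu) = √(0.8804) ≈ 0.9383


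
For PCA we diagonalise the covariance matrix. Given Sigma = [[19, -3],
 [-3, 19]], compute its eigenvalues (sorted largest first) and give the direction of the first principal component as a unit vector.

Step 1 — characteristic polynomial of 2×2 Sigma:
  det(Sigma - λI) = λ² - trace · λ + det = 0.
  trace = 19 + 19 = 38, det = 19·19 - (-3)² = 352.
Step 2 — discriminant:
  Δ = trace² - 4·det = 1444 - 1408 = 36.
Step 3 — eigenvalues:
  λ = (trace ± √Δ)/2 = (38 ± 6)/2,
  λ_1 = 22,  λ_2 = 16.

Step 4 — unit eigenvector for λ_1: solve (Sigma - λ_1 I)v = 0. First row:
  (19 - 22)·v_x + (-3)·v_y = 0, i.e. (-3)·v_x + (-3)·v_y = 0,
  so v ∝ (b, λ_1 - a) = (-3, 3); multiply by -1 so the first entry is positive: u = (3, -3).
  ||u|| = √((3)² + (-3)²) = √(18) ≈ 4.2426,
  v_1 = u/||u|| ≈ (0.7071, -0.7071) (||v_1|| = 1).

λ_1 = 22,  λ_2 = 16;  v_1 ≈ (0.7071, -0.7071)


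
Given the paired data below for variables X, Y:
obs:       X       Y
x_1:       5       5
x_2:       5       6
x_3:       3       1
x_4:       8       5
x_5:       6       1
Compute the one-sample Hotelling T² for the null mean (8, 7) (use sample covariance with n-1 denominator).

Step 1 — sample mean vector:
  mean(X) = (5 + 5 + 3 + 8 + 6) / 5 = 27/5 = 5.4
  mean(Y) = (5 + 6 + 1 + 5 + 1) / 5 = 18/5 = 3.6
  x̄ = (5.4, 3.6),  deviation x̄ - mu_0 = (5.4, 3.6) - (8, 7) = (-2.6, -3.4).

Step 2 — sample covariance matrix, S[i,j] = (1/(n-1)) · Σ_k (x_{k,i} - mean_i) · (x_{k,j} - mean_j), divisor n-1 = 4:
  S[X,X] = ((-0.4)·(-0.4) + (-0.4)·(-0.4) + (-2.4)·(-2.4) + (2.6)·(2.6) + (0.6)·(0.6)) / 4 = 13.2/4 = 3.3
  S[X,Y] = ((-0.4)·(1.4) + (-0.4)·(2.4) + (-2.4)·(-2.6) + (2.6)·(1.4) + (0.6)·(-2.6)) / 4 = 6.8/4 = 1.7
  S[Y,Y] = ((1.4)·(1.4) + (2.4)·(2.4) + (-2.6)·(-2.6) + (1.4)·(1.4) + (-2.6)·(-2.6)) / 4 = 23.2/4 = 5.8
  S = [[3.3, 1.7],
 [1.7, 5.8]].

Step 3 — invert S. det(S) = 3.3·5.8 - (1.7)² = 16.25.
  S^{-1} = (1/det) · [[d, -b], [-b, a]] = [[0.3569, -0.1046],
 [-0.1046, 0.2031]].

Step 4 — quadratic form (x̄ - mu_0)^T · S^{-1} · (x̄ - mu_0):
  S^{-1} · (x̄ - mu_0) = (-0.5723, -0.4185),
  (x̄ - mu_0)^T · [...] = (-2.6)·(-0.5723) + (-3.4)·(-0.4185) = 2.9108.

Step 5 — scale by n: T² = 5 · 2.9108 = 14.5538.

T² ≈ 14.5538


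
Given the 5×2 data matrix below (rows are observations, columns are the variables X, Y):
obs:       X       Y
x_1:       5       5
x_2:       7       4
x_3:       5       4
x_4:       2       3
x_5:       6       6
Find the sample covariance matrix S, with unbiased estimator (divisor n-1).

Step 1 — column means:
  mean(X) = (5 + 7 + 5 + 2 + 6) / 5 = 25/5 = 5
  mean(Y) = (5 + 4 + 4 + 3 + 6) / 5 = 22/5 = 4.4

Step 2 — sample covariance S[i,j] = (1/(n-1)) · Σ_k (x_{k,i} - mean_i) · (x_{k,j} - mean_j), with n-1 = 4.
  S[X,X] = ((0)·(0) + (2)·(2) + (0)·(0) + (-3)·(-3) + (1)·(1)) / 4 = 14/4 = 3.5
  S[X,Y] = ((0)·(0.6) + (2)·(-0.4) + (0)·(-0.4) + (-3)·(-1.4) + (1)·(1.6)) / 4 = 5/4 = 1.25
  S[Y,Y] = ((0.6)·(0.6) + (-0.4)·(-0.4) + (-0.4)·(-0.4) + (-1.4)·(-1.4) + (1.6)·(1.6)) / 4 = 5.2/4 = 1.3

S is symmetric (S[j,i] = S[i,j]). Assembling:

S = [[3.5, 1.25],
 [1.25, 1.3]]


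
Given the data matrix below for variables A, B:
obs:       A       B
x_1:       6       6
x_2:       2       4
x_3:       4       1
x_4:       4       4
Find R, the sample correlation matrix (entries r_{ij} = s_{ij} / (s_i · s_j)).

Step 1 — column means:
  mean(A) = (6 + 2 + 4 + 4) / 4 = 16/4 = 4
  mean(B) = (6 + 4 + 1 + 4) / 4 = 15/4 = 3.75

Step 2 — sample variances and covariances s[i,j] = (1/(n-1)) · Σ_k (x_{k,i} - mean_i) · (x_{k,j} - mean_j), with n-1 = 3:
  s[A,A] = ((2)·(2) + (-2)·(-2) + (0)·(0) + (0)·(0)) / 3 = 8/3 = 2.6667
  s[A,B] = ((2)·(2.25) + (-2)·(0.25) + (0)·(-2.75) + (0)·(0.25)) / 3 = 4/3 = 1.3333
  s[B,B] = ((2.25)·(2.25) + (0.25)·(0.25) + (-2.75)·(-2.75) + (0.25)·(0.25)) / 3 = 12.75/3 = 4.25
  Sample standard deviations s_i = √(s[i,i]):
  s(A) = √(2.6667) = 1.633
  s(B) = √(4.25) = 2.0616

Step 3 — r_{ij} = s_{ij} / (s_i · s_j):
  r[A,A] = 1 (diagonal).
  r[A,B] = 1.3333 / (1.633 · 2.0616) = 1.3333 / 3.3665 = 0.3961
  r[B,B] = 1 (diagonal).

R is symmetric with unit diagonal. Assembling:

R = [[1, 0.3961],
 [0.3961, 1]]


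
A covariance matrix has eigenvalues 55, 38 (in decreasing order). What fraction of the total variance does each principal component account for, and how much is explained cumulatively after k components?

Step 1 — total variance = trace(Sigma) = Σ λ_i = 55 + 38 = 93.

Step 2 — fraction explained by component i = λ_i / Σ λ:
  PC1: 55/93 = 0.5914
  PC2: 38/93 = 0.4086

Step 3 — cumulative fraction after k components = (λ_1 + ... + λ_k) / Σ λ:
  k = 1: 55/93 = 0.5914
  k = 2: (55 + 38)/93 = 93/93 = 1

Summary (fraction, with percent):

explained: PC1 0.5914 (59.14%), PC2 0.4086 (40.86%);  cumulative: 0.5914, 1


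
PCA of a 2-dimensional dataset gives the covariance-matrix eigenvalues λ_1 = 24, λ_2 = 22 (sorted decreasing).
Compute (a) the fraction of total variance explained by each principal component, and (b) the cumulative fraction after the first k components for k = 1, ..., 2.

Step 1 — total variance = trace(Sigma) = Σ λ_i = 24 + 22 = 46.

Step 2 — fraction explained by component i = λ_i / Σ λ:
  PC1: 24/46 = 0.5217
  PC2: 22/46 = 0.4783

Step 3 — cumulative fraction after k components = (λ_1 + ... + λ_k) / Σ λ:
  k = 1: 24/46 = 0.5217
  k = 2: (24 + 22)/46 = 46/46 = 1

Summary (fraction, with percent):

explained: PC1 0.5217 (52.17%), PC2 0.4783 (47.83%);  cumulative: 0.5217, 1


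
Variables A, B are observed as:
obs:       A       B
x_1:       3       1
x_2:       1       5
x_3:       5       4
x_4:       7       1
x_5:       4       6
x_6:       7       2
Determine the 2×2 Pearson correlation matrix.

Step 1 — column means:
  mean(A) = (3 + 1 + 5 + 7 + 4 + 7) / 6 = 27/6 = 4.5
  mean(B) = (1 + 5 + 4 + 1 + 6 + 2) / 6 = 19/6 = 3.1667

Step 2 — sample variances and covariances s[i,j] = (1/(n-1)) · Σ_k (x_{k,i} - mean_i) · (x_{k,j} - mean_j), with n-1 = 5:
  s[A,A] = ((-1.5)·(-1.5) + (-3.5)·(-3.5) + (0.5)·(0.5) + (2.5)·(2.5) + (-0.5)·(-0.5) + (2.5)·(2.5)) / 5 = 27.5/5 = 5.5
  s[A,B] = ((-1.5)·(-2.1667) + (-3.5)·(1.8333) + (0.5)·(0.8333) + (2.5)·(-2.1667) + (-0.5)·(2.8333) + (2.5)·(-1.1667)) / 5 = -12.5/5 = -2.5
  s[B,B] = ((-2.1667)·(-2.1667) + (1.8333)·(1.8333) + (0.8333)·(0.8333) + (-2.1667)·(-2.1667) + (2.8333)·(2.8333) + (-1.1667)·(-1.1667)) / 5 = 22.8333/5 = 4.5667
  Sample standard deviations s_i = √(s[i,i]):
  s(A) = √(5.5) = 2.3452
  s(B) = √(4.5667) = 2.137

Step 3 — r_{ij} = s_{ij} / (s_i · s_j):
  r[A,A] = 1 (diagonal).
  r[A,B] = -2.5 / (2.3452 · 2.137) = -2.5 / 5.0117 = -0.4988
  r[B,B] = 1 (diagonal).

R is symmetric with unit diagonal. Assembling:

R = [[1, -0.4988],
 [-0.4988, 1]]


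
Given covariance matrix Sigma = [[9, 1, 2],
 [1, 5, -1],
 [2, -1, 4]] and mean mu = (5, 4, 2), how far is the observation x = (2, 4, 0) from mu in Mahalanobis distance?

Step 1 — centre the observation: (x - mu) = (-3, 0, -2).

Step 2 — invert Sigma (cofactor / det for 3×3, or solve directly):
  Sigma^{-1} = [[0.1329, -0.042, -0.0769],
 [-0.042, 0.2238, 0.0769],
 [-0.0769, 0.0769, 0.3077]].

Step 3 — form the quadratic (x - mu)^T · Sigma^{-1} · (x - mu):
  Sigma^{-1} · (x - mu) = (-0.2448, -0.028, -0.3846).
  (x - mu)^T · [Sigma^{-1} · (x - mu)] = (-3)·(-0.2448) + (0)·(-0.028) + (-2)·(-0.3846) = 1.5035.

Step 4 — take square root: d = √(1.5035) ≈ 1.2262.

d(x, mu) = √(1.5035) ≈ 1.2262


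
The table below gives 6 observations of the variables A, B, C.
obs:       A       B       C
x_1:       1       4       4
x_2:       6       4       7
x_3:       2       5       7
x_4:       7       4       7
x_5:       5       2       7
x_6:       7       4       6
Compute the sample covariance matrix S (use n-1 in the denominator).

Step 1 — column means:
  mean(A) = (1 + 6 + 2 + 7 + 5 + 7) / 6 = 28/6 = 4.6667
  mean(B) = (4 + 4 + 5 + 4 + 2 + 4) / 6 = 23/6 = 3.8333
  mean(C) = (4 + 7 + 7 + 7 + 7 + 6) / 6 = 38/6 = 6.3333

Step 2 — sample covariance S[i,j] = (1/(n-1)) · Σ_k (x_{k,i} - mean_i) · (x_{k,j} - mean_j), with n-1 = 5.
  S[A,A] = ((-3.6667)·(-3.6667) + (1.3333)·(1.3333) + (-2.6667)·(-2.6667) + (2.3333)·(2.3333) + (0.3333)·(0.3333) + (2.3333)·(2.3333)) / 5 = 33.3333/5 = 6.6667
  S[A,B] = ((-3.6667)·(0.1667) + (1.3333)·(0.1667) + (-2.6667)·(1.1667) + (2.3333)·(0.1667) + (0.3333)·(-1.8333) + (2.3333)·(0.1667)) / 5 = -3.3333/5 = -0.6667
  S[A,C] = ((-3.6667)·(-2.3333) + (1.3333)·(0.6667) + (-2.6667)·(0.6667) + (2.3333)·(0.6667) + (0.3333)·(0.6667) + (2.3333)·(-0.3333)) / 5 = 8.6667/5 = 1.7333
  S[B,B] = ((0.1667)·(0.1667) + (0.1667)·(0.1667) + (1.1667)·(1.1667) + (0.1667)·(0.1667) + (-1.8333)·(-1.8333) + (0.1667)·(0.1667)) / 5 = 4.8333/5 = 0.9667
  S[B,C] = ((0.1667)·(-2.3333) + (0.1667)·(0.6667) + (1.1667)·(0.6667) + (0.1667)·(0.6667) + (-1.8333)·(0.6667) + (0.1667)·(-0.3333)) / 5 = -0.6667/5 = -0.1333
  S[C,C] = ((-2.3333)·(-2.3333) + (0.6667)·(0.6667) + (0.6667)·(0.6667) + (0.6667)·(0.6667) + (0.6667)·(0.6667) + (-0.3333)·(-0.3333)) / 5 = 7.3333/5 = 1.4667

S is symmetric (S[j,i] = S[i,j]). Assembling:

S = [[6.6667, -0.6667, 1.7333],
 [-0.6667, 0.9667, -0.1333],
 [1.7333, -0.1333, 1.4667]]


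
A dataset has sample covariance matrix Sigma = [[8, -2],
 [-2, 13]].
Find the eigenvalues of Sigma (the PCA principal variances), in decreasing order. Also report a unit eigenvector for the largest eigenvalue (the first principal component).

Step 1 — characteristic polynomial of 2×2 Sigma:
  det(Sigma - λI) = λ² - trace · λ + det = 0.
  trace = 8 + 13 = 21, det = 8·13 - (-2)² = 100.
Step 2 — discriminant:
  Δ = trace² - 4·det = 441 - 400 = 41.
Step 3 — eigenvalues:
  λ = (trace ± √Δ)/2 = (21 ± 6.4031)/2,
  λ_1 = 13.7016,  λ_2 = 7.2984.

Step 4 — unit eigenvector for λ_1: solve (Sigma - λ_1 I)v = 0. First row:
  (8 - 13.7016)·v_x + (-2)·v_y = 0, i.e. (-5.7016)·v_x + (-2)·v_y = 0,
  so v ∝ (b, λ_1 - a) = (-2, 5.7016); multiply by -1 so the first entry is positive: u = (2, -5.7016).
  ||u|| = √((2)² + (-5.7016)²) = √(36.5078) ≈ 6.0422,
  v_1 = u/||u|| ≈ (0.331, -0.9436) (||v_1|| = 1).

λ_1 = 13.7016,  λ_2 = 7.2984;  v_1 ≈ (0.331, -0.9436)


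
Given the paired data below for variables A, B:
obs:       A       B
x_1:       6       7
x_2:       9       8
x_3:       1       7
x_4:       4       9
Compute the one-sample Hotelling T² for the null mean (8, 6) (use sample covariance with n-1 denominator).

Step 1 — sample mean vector:
  mean(A) = (6 + 9 + 1 + 4) / 4 = 20/4 = 5
  mean(B) = (7 + 8 + 7 + 9) / 4 = 31/4 = 7.75
  x̄ = (5, 7.75),  deviation x̄ - mu_0 = (5, 7.75) - (8, 6) = (-3, 1.75).

Step 2 — sample covariance matrix, S[i,j] = (1/(n-1)) · Σ_k (x_{k,i} - mean_i) · (x_{k,j} - mean_j), divisor n-1 = 3:
  S[A,A] = ((1)·(1) + (4)·(4) + (-4)·(-4) + (-1)·(-1)) / 3 = 34/3 = 11.3333
  S[A,B] = ((1)·(-0.75) + (4)·(0.25) + (-4)·(-0.75) + (-1)·(1.25)) / 3 = 2/3 = 0.6667
  S[B,B] = ((-0.75)·(-0.75) + (0.25)·(0.25) + (-0.75)·(-0.75) + (1.25)·(1.25)) / 3 = 2.75/3 = 0.9167
  S = [[11.3333, 0.6667],
 [0.6667, 0.9167]].

Step 3 — invert S. det(S) = 11.3333·0.9167 - (0.6667)² = 9.9444.
  S^{-1} = (1/det) · [[d, -b], [-b, a]] = [[0.0922, -0.067],
 [-0.067, 1.1397]].

Step 4 — quadratic form (x̄ - mu_0)^T · S^{-1} · (x̄ - mu_0):
  S^{-1} · (x̄ - mu_0) = (-0.3939, 2.1955),
  (x̄ - mu_0)^T · [...] = (-3)·(-0.3939) + (1.75)·(2.1955) = 5.0237.

Step 5 — scale by n: T² = 4 · 5.0237 = 20.095.

T² ≈ 20.095


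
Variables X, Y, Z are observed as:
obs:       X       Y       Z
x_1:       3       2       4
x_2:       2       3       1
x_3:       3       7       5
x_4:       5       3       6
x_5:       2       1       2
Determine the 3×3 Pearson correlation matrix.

Step 1 — column means:
  mean(X) = (3 + 2 + 3 + 5 + 2) / 5 = 15/5 = 3
  mean(Y) = (2 + 3 + 7 + 3 + 1) / 5 = 16/5 = 3.2
  mean(Z) = (4 + 1 + 5 + 6 + 2) / 5 = 18/5 = 3.6

Step 2 — sample variances and covariances s[i,j] = (1/(n-1)) · Σ_k (x_{k,i} - mean_i) · (x_{k,j} - mean_j), with n-1 = 4:
  s[X,X] = ((0)·(0) + (-1)·(-1) + (0)·(0) + (2)·(2) + (-1)·(-1)) / 4 = 6/4 = 1.5
  s[X,Y] = ((0)·(-1.2) + (-1)·(-0.2) + (0)·(3.8) + (2)·(-0.2) + (-1)·(-2.2)) / 4 = 2/4 = 0.5
  s[X,Z] = ((0)·(0.4) + (-1)·(-2.6) + (0)·(1.4) + (2)·(2.4) + (-1)·(-1.6)) / 4 = 9/4 = 2.25
  s[Y,Y] = ((-1.2)·(-1.2) + (-0.2)·(-0.2) + (3.8)·(3.8) + (-0.2)·(-0.2) + (-2.2)·(-2.2)) / 4 = 20.8/4 = 5.2
  s[Y,Z] = ((-1.2)·(0.4) + (-0.2)·(-2.6) + (3.8)·(1.4) + (-0.2)·(2.4) + (-2.2)·(-1.6)) / 4 = 8.4/4 = 2.1
  s[Z,Z] = ((0.4)·(0.4) + (-2.6)·(-2.6) + (1.4)·(1.4) + (2.4)·(2.4) + (-1.6)·(-1.6)) / 4 = 17.2/4 = 4.3
  Sample standard deviations s_i = √(s[i,i]):
  s(X) = √(1.5) = 1.2247
  s(Y) = √(5.2) = 2.2804
  s(Z) = √(4.3) = 2.0736

Step 3 — r_{ij} = s_{ij} / (s_i · s_j):
  r[X,X] = 1 (diagonal).
  r[X,Y] = 0.5 / (1.2247 · 2.2804) = 0.5 / 2.7928 = 0.179
  r[X,Z] = 2.25 / (1.2247 · 2.0736) = 2.25 / 2.5397 = 0.8859
  r[Y,Y] = 1 (diagonal).
  r[Y,Z] = 2.1 / (2.2804 · 2.0736) = 2.1 / 4.7286 = 0.4441
  r[Z,Z] = 1 (diagonal).

R is symmetric with unit diagonal. Assembling:

R = [[1, 0.179, 0.8859],
 [0.179, 1, 0.4441],
 [0.8859, 0.4441, 1]]


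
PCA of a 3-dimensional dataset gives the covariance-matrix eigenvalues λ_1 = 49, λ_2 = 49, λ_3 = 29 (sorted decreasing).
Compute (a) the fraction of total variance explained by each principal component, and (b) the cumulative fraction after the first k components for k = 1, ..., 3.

Step 1 — total variance = trace(Sigma) = Σ λ_i = 49 + 49 + 29 = 127.

Step 2 — fraction explained by component i = λ_i / Σ λ:
  PC1: 49/127 = 0.3858
  PC2: 49/127 = 0.3858
  PC3: 29/127 = 0.2283

Step 3 — cumulative fraction after k components = (λ_1 + ... + λ_k) / Σ λ:
  k = 1: 49/127 = 0.3858
  k = 2: (49 + 49)/127 = 98/127 = 0.7717
  k = 3: (49 + 49 + 29)/127 = 127/127 = 1

Summary (fraction, with percent):

explained: PC1 0.3858 (38.58%), PC2 0.3858 (38.58%), PC3 0.2283 (22.83%);  cumulative: 0.3858, 0.7717, 1


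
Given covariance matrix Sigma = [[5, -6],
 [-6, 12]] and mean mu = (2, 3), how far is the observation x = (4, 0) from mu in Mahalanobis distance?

Step 1 — centre the observation: (x - mu) = (2, -3).

Step 2 — invert Sigma. det(Sigma) = 5·12 - (-6)² = 24.
  Sigma^{-1} = (1/det) · [[d, -b], [-b, a]] = [[0.5, 0.25],
 [0.25, 0.2083]].

Step 3 — form the quadratic (x - mu)^T · Sigma^{-1} · (x - mu):
  Sigma^{-1} · (x - mu) = (0.25, -0.125).
  (x - mu)^T · [Sigma^{-1} · (x - mu)] = (2)·(0.25) + (-3)·(-0.125) = 0.875.

Step 4 — take square root: d = √(0.875) ≈ 0.9354.

d(x, mu) = √(0.875) ≈ 0.9354


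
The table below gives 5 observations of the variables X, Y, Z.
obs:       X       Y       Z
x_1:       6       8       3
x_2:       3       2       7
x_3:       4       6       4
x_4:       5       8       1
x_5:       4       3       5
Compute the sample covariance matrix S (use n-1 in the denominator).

Step 1 — column means:
  mean(X) = (6 + 3 + 4 + 5 + 4) / 5 = 22/5 = 4.4
  mean(Y) = (8 + 2 + 6 + 8 + 3) / 5 = 27/5 = 5.4
  mean(Z) = (3 + 7 + 4 + 1 + 5) / 5 = 20/5 = 4

Step 2 — sample covariance S[i,j] = (1/(n-1)) · Σ_k (x_{k,i} - mean_i) · (x_{k,j} - mean_j), with n-1 = 4.
  S[X,X] = ((1.6)·(1.6) + (-1.4)·(-1.4) + (-0.4)·(-0.4) + (0.6)·(0.6) + (-0.4)·(-0.4)) / 4 = 5.2/4 = 1.3
  S[X,Y] = ((1.6)·(2.6) + (-1.4)·(-3.4) + (-0.4)·(0.6) + (0.6)·(2.6) + (-0.4)·(-2.4)) / 4 = 11.2/4 = 2.8
  S[X,Z] = ((1.6)·(-1) + (-1.4)·(3) + (-0.4)·(0) + (0.6)·(-3) + (-0.4)·(1)) / 4 = -8/4 = -2
  S[Y,Y] = ((2.6)·(2.6) + (-3.4)·(-3.4) + (0.6)·(0.6) + (2.6)·(2.6) + (-2.4)·(-2.4)) / 4 = 31.2/4 = 7.8
  S[Y,Z] = ((2.6)·(-1) + (-3.4)·(3) + (0.6)·(0) + (2.6)·(-3) + (-2.4)·(1)) / 4 = -23/4 = -5.75
  S[Z,Z] = ((-1)·(-1) + (3)·(3) + (0)·(0) + (-3)·(-3) + (1)·(1)) / 4 = 20/4 = 5

S is symmetric (S[j,i] = S[i,j]). Assembling:

S = [[1.3, 2.8, -2],
 [2.8, 7.8, -5.75],
 [-2, -5.75, 5]]


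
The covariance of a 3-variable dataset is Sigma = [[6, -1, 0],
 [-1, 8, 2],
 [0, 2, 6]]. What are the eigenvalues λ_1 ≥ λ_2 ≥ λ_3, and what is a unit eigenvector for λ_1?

Step 1 — characteristic polynomial p(λ) = det(λI - Sigma) = λ³ - tr·λ² + c_1·λ - det, where tr = trace, c_1 = sum of the principal 2×2 minors, det = det(Sigma):
  tr = 6 + 8 + 6 = 20,
  c_1 = (6·8 - (-1)²) + (6·6 - (0)²) + (8·6 - (2)²) = 47 + 36 + 44 = 127,
  det = 6·(8·6 - (2)²) - (-1)·((-1)·6 - (2)·(0)) + (0)·((-1)·(2) - 8·(0)) = 6·(44) - (-1)·(-6) + (0)·(-2) = 258.
  So p(λ) = λ³ - 20λ² + 127λ - 258.
Step 2 — look for an integer root (rational root theorem: any rational root is an integer divisor of 258). Testing λ = 6:
  p(6) = 216 - 720 + 762 - 258 = 0  ✓
  Dividing out (λ - 6): p(λ) = (λ - 6)(λ² - 14λ + 43).
Step 3 — remaining eigenvalues from the quadratic λ² - 14λ + 43 = 0:
  Δ = 14² - 4·43 = 196 - 172 = 24,  λ = (14 ± √24)/2 = (14 ± 4.899)/2 ≈ 9.4495 or 4.5505.
  Sorted: λ_1 = 9.4495,  λ_2 = 6,  λ_3 = 4.5505  (check: sum = 20 = tr ✓).

Step 4 — unit eigenvector for λ_1 ≈ 9.4495: v spans the null space of (Sigma - λ_1 I), whose rows are
  r_1 = (-3.4495, -1, 0),  r_2 = (-1, -1.4495, 2),  r_3 = (0, 2, -3.4495).
  v is orthogonal to every row, so take v ∝ r_1 × r_2 = ((-1)·(2) - (0)·(-1.4495), (0)·(-1) - (-3.4495)·(2), (-3.4495)·(-1.4495) - (-1)·(-1)) ≈ (-2, 6.899, 4).
  Rescale (multiply by -1 so the first nonzero entry is positive): u = (2, -6.899, -4).
  ||u|| = √((2)² + (-6.899)² + (-4)²) = √(67.5959) ≈ 8.2217,  v_1 = u/||u|| ≈ (0.2433, -0.8391, -0.4865) (||v_1|| = 1).

λ_1 = 9.4495,  λ_2 = 6,  λ_3 = 4.5505;  v_1 ≈ (0.2433, -0.8391, -0.4865)


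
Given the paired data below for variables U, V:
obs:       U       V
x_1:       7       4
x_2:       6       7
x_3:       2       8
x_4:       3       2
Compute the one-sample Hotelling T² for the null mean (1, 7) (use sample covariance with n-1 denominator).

Step 1 — sample mean vector:
  mean(U) = (7 + 6 + 2 + 3) / 4 = 18/4 = 4.5
  mean(V) = (4 + 7 + 8 + 2) / 4 = 21/4 = 5.25
  x̄ = (4.5, 5.25),  deviation x̄ - mu_0 = (4.5, 5.25) - (1, 7) = (3.5, -1.75).

Step 2 — sample covariance matrix, S[i,j] = (1/(n-1)) · Σ_k (x_{k,i} - mean_i) · (x_{k,j} - mean_j), divisor n-1 = 3:
  S[U,U] = ((2.5)·(2.5) + (1.5)·(1.5) + (-2.5)·(-2.5) + (-1.5)·(-1.5)) / 3 = 17/3 = 5.6667
  S[U,V] = ((2.5)·(-1.25) + (1.5)·(1.75) + (-2.5)·(2.75) + (-1.5)·(-3.25)) / 3 = -2.5/3 = -0.8333
  S[V,V] = ((-1.25)·(-1.25) + (1.75)·(1.75) + (2.75)·(2.75) + (-3.25)·(-3.25)) / 3 = 22.75/3 = 7.5833
  S = [[5.6667, -0.8333],
 [-0.8333, 7.5833]].

Step 3 — invert S. det(S) = 5.6667·7.5833 - (-0.8333)² = 42.2778.
  S^{-1} = (1/det) · [[d, -b], [-b, a]] = [[0.1794, 0.0197],
 [0.0197, 0.134]].

Step 4 — quadratic form (x̄ - mu_0)^T · S^{-1} · (x̄ - mu_0):
  S^{-1} · (x̄ - mu_0) = (0.5933, -0.1656),
  (x̄ - mu_0)^T · [...] = (3.5)·(0.5933) + (-1.75)·(-0.1656) = 2.3663.

Step 5 — scale by n: T² = 4 · 2.3663 = 9.4652.

T² ≈ 9.4652


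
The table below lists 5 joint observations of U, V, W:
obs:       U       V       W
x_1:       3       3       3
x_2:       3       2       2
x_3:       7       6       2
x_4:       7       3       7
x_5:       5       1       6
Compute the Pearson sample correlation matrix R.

Step 1 — column means:
  mean(U) = (3 + 3 + 7 + 7 + 5) / 5 = 25/5 = 5
  mean(V) = (3 + 2 + 6 + 3 + 1) / 5 = 15/5 = 3
  mean(W) = (3 + 2 + 2 + 7 + 6) / 5 = 20/5 = 4

Step 2 — sample variances and covariances s[i,j] = (1/(n-1)) · Σ_k (x_{k,i} - mean_i) · (x_{k,j} - mean_j), with n-1 = 4:
  s[U,U] = ((-2)·(-2) + (-2)·(-2) + (2)·(2) + (2)·(2) + (0)·(0)) / 4 = 16/4 = 4
  s[U,V] = ((-2)·(0) + (-2)·(-1) + (2)·(3) + (2)·(0) + (0)·(-2)) / 4 = 8/4 = 2
  s[U,W] = ((-2)·(-1) + (-2)·(-2) + (2)·(-2) + (2)·(3) + (0)·(2)) / 4 = 8/4 = 2
  s[V,V] = ((0)·(0) + (-1)·(-1) + (3)·(3) + (0)·(0) + (-2)·(-2)) / 4 = 14/4 = 3.5
  s[V,W] = ((0)·(-1) + (-1)·(-2) + (3)·(-2) + (0)·(3) + (-2)·(2)) / 4 = -8/4 = -2
  s[W,W] = ((-1)·(-1) + (-2)·(-2) + (-2)·(-2) + (3)·(3) + (2)·(2)) / 4 = 22/4 = 5.5
  Sample standard deviations s_i = √(s[i,i]):
  s(U) = √(4) = 2
  s(V) = √(3.5) = 1.8708
  s(W) = √(5.5) = 2.3452

Step 3 — r_{ij} = s_{ij} / (s_i · s_j):
  r[U,U] = 1 (diagonal).
  r[U,V] = 2 / (2 · 1.8708) = 2 / 3.7417 = 0.5345
  r[U,W] = 2 / (2 · 2.3452) = 2 / 4.6904 = 0.4264
  r[V,V] = 1 (diagonal).
  r[V,W] = -2 / (1.8708 · 2.3452) = -2 / 4.3875 = -0.4558
  r[W,W] = 1 (diagonal).

R is symmetric with unit diagonal. Assembling:

R = [[1, 0.5345, 0.4264],
 [0.5345, 1, -0.4558],
 [0.4264, -0.4558, 1]]


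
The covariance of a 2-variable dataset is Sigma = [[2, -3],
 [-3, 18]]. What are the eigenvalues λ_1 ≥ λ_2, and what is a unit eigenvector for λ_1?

Step 1 — characteristic polynomial of 2×2 Sigma:
  det(Sigma - λI) = λ² - trace · λ + det = 0.
  trace = 2 + 18 = 20, det = 2·18 - (-3)² = 27.
Step 2 — discriminant:
  Δ = trace² - 4·det = 400 - 108 = 292.
Step 3 — eigenvalues:
  λ = (trace ± √Δ)/2 = (20 ± 17.088)/2,
  λ_1 = 18.544,  λ_2 = 1.456.

Step 4 — unit eigenvector for λ_1: solve (Sigma - λ_1 I)v = 0. First row:
  (2 - 18.544)·v_x + (-3)·v_y = 0, i.e. (-16.544)·v_x + (-3)·v_y = 0,
  so v ∝ (b, λ_1 - a) = (-3, 16.544); multiply by -1 so the first entry is positive: u = (3, -16.544).
  ||u|| = √((3)² + (-16.544)²) = √(282.7041) ≈ 16.8138,
  v_1 = u/||u|| ≈ (0.1784, -0.984) (||v_1|| = 1).

λ_1 = 18.544,  λ_2 = 1.456;  v_1 ≈ (0.1784, -0.984)


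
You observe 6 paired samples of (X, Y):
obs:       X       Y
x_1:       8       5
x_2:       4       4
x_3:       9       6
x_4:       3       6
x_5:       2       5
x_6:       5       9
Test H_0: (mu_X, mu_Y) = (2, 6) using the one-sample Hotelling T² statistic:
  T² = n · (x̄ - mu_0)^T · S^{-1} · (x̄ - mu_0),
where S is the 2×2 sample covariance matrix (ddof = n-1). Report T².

Step 1 — sample mean vector:
  mean(X) = (8 + 4 + 9 + 3 + 2 + 5) / 6 = 31/6 = 5.1667
  mean(Y) = (5 + 4 + 6 + 6 + 5 + 9) / 6 = 35/6 = 5.8333
  x̄ = (5.1667, 5.8333),  deviation x̄ - mu_0 = (5.1667, 5.8333) - (2, 6) = (3.1667, -0.1667).

Step 2 — sample covariance matrix, S[i,j] = (1/(n-1)) · Σ_k (x_{k,i} - mean_i) · (x_{k,j} - mean_j), divisor n-1 = 5:
  S[X,X] = ((2.8333)·(2.8333) + (-1.1667)·(-1.1667) + (3.8333)·(3.8333) + (-2.1667)·(-2.1667) + (-3.1667)·(-3.1667) + (-0.1667)·(-0.1667)) / 5 = 38.8333/5 = 7.7667
  S[X,Y] = ((2.8333)·(-0.8333) + (-1.1667)·(-1.8333) + (3.8333)·(0.1667) + (-2.1667)·(0.1667) + (-3.1667)·(-0.8333) + (-0.1667)·(3.1667)) / 5 = 2.1667/5 = 0.4333
  S[Y,Y] = ((-0.8333)·(-0.8333) + (-1.8333)·(-1.8333) + (0.1667)·(0.1667) + (0.1667)·(0.1667) + (-0.8333)·(-0.8333) + (3.1667)·(3.1667)) / 5 = 14.8333/5 = 2.9667
  S = [[7.7667, 0.4333],
 [0.4333, 2.9667]].

Step 3 — invert S. det(S) = 7.7667·2.9667 - (0.4333)² = 22.8533.
  S^{-1} = (1/det) · [[d, -b], [-b, a]] = [[0.1298, -0.019],
 [-0.019, 0.3398]].

Step 4 — quadratic form (x̄ - mu_0)^T · S^{-1} · (x̄ - mu_0):
  S^{-1} · (x̄ - mu_0) = (0.4142, -0.1167),
  (x̄ - mu_0)^T · [...] = (3.1667)·(0.4142) + (-0.1667)·(-0.1167) = 1.3312.

Step 5 — scale by n: T² = 6 · 1.3312 = 7.9872.

T² ≈ 7.9872


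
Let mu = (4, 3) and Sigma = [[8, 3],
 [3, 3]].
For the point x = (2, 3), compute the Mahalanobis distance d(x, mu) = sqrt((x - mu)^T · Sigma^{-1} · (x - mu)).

Step 1 — centre the observation: (x - mu) = (-2, 0).

Step 2 — invert Sigma. det(Sigma) = 8·3 - (3)² = 15.
  Sigma^{-1} = (1/det) · [[d, -b], [-b, a]] = [[0.2, -0.2],
 [-0.2, 0.5333]].

Step 3 — form the quadratic (x - mu)^T · Sigma^{-1} · (x - mu):
  Sigma^{-1} · (x - mu) = (-0.4, 0.4).
  (x - mu)^T · [Sigma^{-1} · (x - mu)] = (-2)·(-0.4) + (0)·(0.4) = 0.8.

Step 4 — take square root: d = √(0.8) ≈ 0.8944.

d(x, mu) = √(0.8) ≈ 0.8944


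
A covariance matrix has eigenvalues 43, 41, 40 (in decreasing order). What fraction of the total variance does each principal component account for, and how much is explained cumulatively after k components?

Step 1 — total variance = trace(Sigma) = Σ λ_i = 43 + 41 + 40 = 124.

Step 2 — fraction explained by component i = λ_i / Σ λ:
  PC1: 43/124 = 0.3468
  PC2: 41/124 = 0.3306
  PC3: 40/124 = 0.3226

Step 3 — cumulative fraction after k components = (λ_1 + ... + λ_k) / Σ λ:
  k = 1: 43/124 = 0.3468
  k = 2: (43 + 41)/124 = 84/124 = 0.6774
  k = 3: (43 + 41 + 40)/124 = 124/124 = 1

Summary (fraction, with percent):

explained: PC1 0.3468 (34.68%), PC2 0.3306 (33.06%), PC3 0.3226 (32.26%);  cumulative: 0.3468, 0.6774, 1


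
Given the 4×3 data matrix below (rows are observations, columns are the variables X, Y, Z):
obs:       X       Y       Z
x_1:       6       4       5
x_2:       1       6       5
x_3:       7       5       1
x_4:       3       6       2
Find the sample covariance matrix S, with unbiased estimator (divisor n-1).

Step 1 — column means:
  mean(X) = (6 + 1 + 7 + 3) / 4 = 17/4 = 4.25
  mean(Y) = (4 + 6 + 5 + 6) / 4 = 21/4 = 5.25
  mean(Z) = (5 + 5 + 1 + 2) / 4 = 13/4 = 3.25

Step 2 — sample covariance S[i,j] = (1/(n-1)) · Σ_k (x_{k,i} - mean_i) · (x_{k,j} - mean_j), with n-1 = 3.
  S[X,X] = ((1.75)·(1.75) + (-3.25)·(-3.25) + (2.75)·(2.75) + (-1.25)·(-1.25)) / 3 = 22.75/3 = 7.5833
  S[X,Y] = ((1.75)·(-1.25) + (-3.25)·(0.75) + (2.75)·(-0.25) + (-1.25)·(0.75)) / 3 = -6.25/3 = -2.0833
  S[X,Z] = ((1.75)·(1.75) + (-3.25)·(1.75) + (2.75)·(-2.25) + (-1.25)·(-1.25)) / 3 = -7.25/3 = -2.4167
  S[Y,Y] = ((-1.25)·(-1.25) + (0.75)·(0.75) + (-0.25)·(-0.25) + (0.75)·(0.75)) / 3 = 2.75/3 = 0.9167
  S[Y,Z] = ((-1.25)·(1.75) + (0.75)·(1.75) + (-0.25)·(-2.25) + (0.75)·(-1.25)) / 3 = -1.25/3 = -0.4167
  S[Z,Z] = ((1.75)·(1.75) + (1.75)·(1.75) + (-2.25)·(-2.25) + (-1.25)·(-1.25)) / 3 = 12.75/3 = 4.25

S is symmetric (S[j,i] = S[i,j]). Assembling:

S = [[7.5833, -2.0833, -2.4167],
 [-2.0833, 0.9167, -0.4167],
 [-2.4167, -0.4167, 4.25]]


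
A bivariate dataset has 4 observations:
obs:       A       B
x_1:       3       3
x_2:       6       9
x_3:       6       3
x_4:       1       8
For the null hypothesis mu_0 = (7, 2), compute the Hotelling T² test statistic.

Step 1 — sample mean vector:
  mean(A) = (3 + 6 + 6 + 1) / 4 = 16/4 = 4
  mean(B) = (3 + 9 + 3 + 8) / 4 = 23/4 = 5.75
  x̄ = (4, 5.75),  deviation x̄ - mu_0 = (4, 5.75) - (7, 2) = (-3, 3.75).

Step 2 — sample covariance matrix, S[i,j] = (1/(n-1)) · Σ_k (x_{k,i} - mean_i) · (x_{k,j} - mean_j), divisor n-1 = 3:
  S[A,A] = ((-1)·(-1) + (2)·(2) + (2)·(2) + (-3)·(-3)) / 3 = 18/3 = 6
  S[A,B] = ((-1)·(-2.75) + (2)·(3.25) + (2)·(-2.75) + (-3)·(2.25)) / 3 = -3/3 = -1
  S[B,B] = ((-2.75)·(-2.75) + (3.25)·(3.25) + (-2.75)·(-2.75) + (2.25)·(2.25)) / 3 = 30.75/3 = 10.25
  S = [[6, -1],
 [-1, 10.25]].

Step 3 — invert S. det(S) = 6·10.25 - (-1)² = 60.5.
  S^{-1} = (1/det) · [[d, -b], [-b, a]] = [[0.1694, 0.0165],
 [0.0165, 0.0992]].

Step 4 — quadratic form (x̄ - mu_0)^T · S^{-1} · (x̄ - mu_0):
  S^{-1} · (x̄ - mu_0) = (-0.4463, 0.3223),
  (x̄ - mu_0)^T · [...] = (-3)·(-0.4463) + (3.75)·(0.3223) = 2.5475.

Step 5 — scale by n: T² = 4 · 2.5475 = 10.1901.

T² ≈ 10.1901


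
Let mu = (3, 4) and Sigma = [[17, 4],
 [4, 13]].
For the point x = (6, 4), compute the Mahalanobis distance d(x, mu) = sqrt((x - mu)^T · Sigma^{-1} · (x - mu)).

Step 1 — centre the observation: (x - mu) = (3, 0).

Step 2 — invert Sigma. det(Sigma) = 17·13 - (4)² = 205.
  Sigma^{-1} = (1/det) · [[d, -b], [-b, a]] = [[0.0634, -0.0195],
 [-0.0195, 0.0829]].

Step 3 — form the quadratic (x - mu)^T · Sigma^{-1} · (x - mu):
  Sigma^{-1} · (x - mu) = (0.1902, -0.0585).
  (x - mu)^T · [Sigma^{-1} · (x - mu)] = (3)·(0.1902) + (0)·(-0.0585) = 0.5707.

Step 4 — take square root: d = √(0.5707) ≈ 0.7555.

d(x, mu) = √(0.5707) ≈ 0.7555


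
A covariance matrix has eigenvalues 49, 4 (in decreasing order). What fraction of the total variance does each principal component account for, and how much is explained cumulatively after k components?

Step 1 — total variance = trace(Sigma) = Σ λ_i = 49 + 4 = 53.

Step 2 — fraction explained by component i = λ_i / Σ λ:
  PC1: 49/53 = 0.9245
  PC2: 4/53 = 0.0755

Step 3 — cumulative fraction after k components = (λ_1 + ... + λ_k) / Σ λ:
  k = 1: 49/53 = 0.9245
  k = 2: (49 + 4)/53 = 53/53 = 1

Summary (fraction, with percent):

explained: PC1 0.9245 (92.45%), PC2 0.0755 (7.55%);  cumulative: 0.9245, 1


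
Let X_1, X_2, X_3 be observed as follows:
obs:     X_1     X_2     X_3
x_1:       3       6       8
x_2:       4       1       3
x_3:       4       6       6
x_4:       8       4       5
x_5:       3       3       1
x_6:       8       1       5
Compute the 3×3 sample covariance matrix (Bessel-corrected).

Step 1 — column means:
  mean(X_1) = (3 + 4 + 4 + 8 + 3 + 8) / 6 = 30/6 = 5
  mean(X_2) = (6 + 1 + 6 + 4 + 3 + 1) / 6 = 21/6 = 3.5
  mean(X_3) = (8 + 3 + 6 + 5 + 1 + 5) / 6 = 28/6 = 4.6667

Step 2 — sample covariance S[i,j] = (1/(n-1)) · Σ_k (x_{k,i} - mean_i) · (x_{k,j} - mean_j), with n-1 = 5.
  S[X_1,X_1] = ((-2)·(-2) + (-1)·(-1) + (-1)·(-1) + (3)·(3) + (-2)·(-2) + (3)·(3)) / 5 = 28/5 = 5.6
  S[X_1,X_2] = ((-2)·(2.5) + (-1)·(-2.5) + (-1)·(2.5) + (3)·(0.5) + (-2)·(-0.5) + (3)·(-2.5)) / 5 = -10/5 = -2
  S[X_1,X_3] = ((-2)·(3.3333) + (-1)·(-1.6667) + (-1)·(1.3333) + (3)·(0.3333) + (-2)·(-3.6667) + (3)·(0.3333)) / 5 = 3/5 = 0.6
  S[X_2,X_2] = ((2.5)·(2.5) + (-2.5)·(-2.5) + (2.5)·(2.5) + (0.5)·(0.5) + (-0.5)·(-0.5) + (-2.5)·(-2.5)) / 5 = 25.5/5 = 5.1
  S[X_2,X_3] = ((2.5)·(3.3333) + (-2.5)·(-1.6667) + (2.5)·(1.3333) + (0.5)·(0.3333) + (-0.5)·(-3.6667) + (-2.5)·(0.3333)) / 5 = 17/5 = 3.4
  S[X_3,X_3] = ((3.3333)·(3.3333) + (-1.6667)·(-1.6667) + (1.3333)·(1.3333) + (0.3333)·(0.3333) + (-3.6667)·(-3.6667) + (0.3333)·(0.3333)) / 5 = 29.3333/5 = 5.8667

S is symmetric (S[j,i] = S[i,j]). Assembling:

S = [[5.6, -2, 0.6],
 [-2, 5.1, 3.4],
 [0.6, 3.4, 5.8667]]


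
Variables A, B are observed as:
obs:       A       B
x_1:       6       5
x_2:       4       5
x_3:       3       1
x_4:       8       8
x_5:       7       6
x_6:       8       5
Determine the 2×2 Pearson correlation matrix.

Step 1 — column means:
  mean(A) = (6 + 4 + 3 + 8 + 7 + 8) / 6 = 36/6 = 6
  mean(B) = (5 + 5 + 1 + 8 + 6 + 5) / 6 = 30/6 = 5

Step 2 — sample variances and covariances s[i,j] = (1/(n-1)) · Σ_k (x_{k,i} - mean_i) · (x_{k,j} - mean_j), with n-1 = 5:
  s[A,A] = ((0)·(0) + (-2)·(-2) + (-3)·(-3) + (2)·(2) + (1)·(1) + (2)·(2)) / 5 = 22/5 = 4.4
  s[A,B] = ((0)·(0) + (-2)·(0) + (-3)·(-4) + (2)·(3) + (1)·(1) + (2)·(0)) / 5 = 19/5 = 3.8
  s[B,B] = ((0)·(0) + (0)·(0) + (-4)·(-4) + (3)·(3) + (1)·(1) + (0)·(0)) / 5 = 26/5 = 5.2
  Sample standard deviations s_i = √(s[i,i]):
  s(A) = √(4.4) = 2.0976
  s(B) = √(5.2) = 2.2804

Step 3 — r_{ij} = s_{ij} / (s_i · s_j):
  r[A,A] = 1 (diagonal).
  r[A,B] = 3.8 / (2.0976 · 2.2804) = 3.8 / 4.7833 = 0.7944
  r[B,B] = 1 (diagonal).

R is symmetric with unit diagonal. Assembling:

R = [[1, 0.7944],
 [0.7944, 1]]


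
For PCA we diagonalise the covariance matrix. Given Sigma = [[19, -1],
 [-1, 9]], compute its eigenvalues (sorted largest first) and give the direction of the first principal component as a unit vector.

Step 1 — characteristic polynomial of 2×2 Sigma:
  det(Sigma - λI) = λ² - trace · λ + det = 0.
  trace = 19 + 9 = 28, det = 19·9 - (-1)² = 170.
Step 2 — discriminant:
  Δ = trace² - 4·det = 784 - 680 = 104.
Step 3 — eigenvalues:
  λ = (trace ± √Δ)/2 = (28 ± 10.198)/2,
  λ_1 = 19.099,  λ_2 = 8.901.

Step 4 — unit eigenvector for λ_1: solve (Sigma - λ_1 I)v = 0. First row:
  (19 - 19.099)·v_x + (-1)·v_y = 0, i.e. (-0.099)·v_x + (-1)·v_y = 0,
  so v ∝ (b, λ_1 - a) = (-1, 0.099); multiply by -1 so the first entry is positive: u = (1, -0.099).
  ||u|| = √((1)² + (-0.099)²) = √(1.0098) ≈ 1.0049,
  v_1 = u/||u|| ≈ (0.9951, -0.0985) (||v_1|| = 1).

λ_1 = 19.099,  λ_2 = 8.901;  v_1 ≈ (0.9951, -0.0985)


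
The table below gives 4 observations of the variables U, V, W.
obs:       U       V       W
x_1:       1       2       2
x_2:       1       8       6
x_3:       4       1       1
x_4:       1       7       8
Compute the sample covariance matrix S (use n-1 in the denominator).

Step 1 — column means:
  mean(U) = (1 + 1 + 4 + 1) / 4 = 7/4 = 1.75
  mean(V) = (2 + 8 + 1 + 7) / 4 = 18/4 = 4.5
  mean(W) = (2 + 6 + 1 + 8) / 4 = 17/4 = 4.25

Step 2 — sample covariance S[i,j] = (1/(n-1)) · Σ_k (x_{k,i} - mean_i) · (x_{k,j} - mean_j), with n-1 = 3.
  S[U,U] = ((-0.75)·(-0.75) + (-0.75)·(-0.75) + (2.25)·(2.25) + (-0.75)·(-0.75)) / 3 = 6.75/3 = 2.25
  S[U,V] = ((-0.75)·(-2.5) + (-0.75)·(3.5) + (2.25)·(-3.5) + (-0.75)·(2.5)) / 3 = -10.5/3 = -3.5
  S[U,W] = ((-0.75)·(-2.25) + (-0.75)·(1.75) + (2.25)·(-3.25) + (-0.75)·(3.75)) / 3 = -9.75/3 = -3.25
  S[V,V] = ((-2.5)·(-2.5) + (3.5)·(3.5) + (-3.5)·(-3.5) + (2.5)·(2.5)) / 3 = 37/3 = 12.3333
  S[V,W] = ((-2.5)·(-2.25) + (3.5)·(1.75) + (-3.5)·(-3.25) + (2.5)·(3.75)) / 3 = 32.5/3 = 10.8333
  S[W,W] = ((-2.25)·(-2.25) + (1.75)·(1.75) + (-3.25)·(-3.25) + (3.75)·(3.75)) / 3 = 32.75/3 = 10.9167

S is symmetric (S[j,i] = S[i,j]). Assembling:

S = [[2.25, -3.5, -3.25],
 [-3.5, 12.3333, 10.8333],
 [-3.25, 10.8333, 10.9167]]
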